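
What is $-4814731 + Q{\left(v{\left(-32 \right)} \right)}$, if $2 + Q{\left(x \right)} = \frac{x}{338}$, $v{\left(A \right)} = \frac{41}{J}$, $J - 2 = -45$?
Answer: $- \frac{69977329463}{14534} \approx -4.8147 \cdot 10^{6}$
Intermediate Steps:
$J = -43$ ($J = 2 - 45 = -43$)
$v{\left(A \right)} = - \frac{41}{43}$ ($v{\left(A \right)} = \frac{41}{-43} = 41 \left(- \frac{1}{43}\right) = - \frac{41}{43}$)
$Q{\left(x \right)} = -2 + \frac{x}{338}$
$-4814731 + Q{\left(v{\left(-32 \right)} \right)} = -4814731 + \left(-2 + \frac{1}{338} \left(- \frac{41}{43}\right)\right) = -4814731 - \frac{29109}{14534} = - \frac{69977329463}{14534}$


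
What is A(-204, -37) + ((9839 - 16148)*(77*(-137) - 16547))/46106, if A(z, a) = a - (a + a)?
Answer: 86327293/23053 ≈ 3744.7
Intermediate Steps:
A(z, a) = -a (A(z, a) = a - 2*a = -a)
A(-204, -37) + ((9839 - 16148)*(77*(-137) - 16547))/46106 = -1*(-37) + ((9839 - 16148)*(77*(-137) - 16547))/46106 = 37 - 6309*(-10549 - 16547)*(1/46106) = 37 - 6309*(-27096)*(1/46106) = 37 + 170948664*(1/46106) = 37 + 85474332/23053 = 86327293/23053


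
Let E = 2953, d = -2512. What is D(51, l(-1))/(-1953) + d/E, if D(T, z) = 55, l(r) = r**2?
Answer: -5068351/5767209 ≈ -0.87882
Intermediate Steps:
D(51, l(-1))/(-1953) + d/E = 55/(-1953) - 2512/2953 = 55*(-1/1953) - 2512*1/2953 = -55/1953 - 2512/2953 = -5068351/5767209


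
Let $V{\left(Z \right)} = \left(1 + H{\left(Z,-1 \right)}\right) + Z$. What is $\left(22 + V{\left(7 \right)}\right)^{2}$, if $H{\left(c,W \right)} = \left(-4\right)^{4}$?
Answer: $81796$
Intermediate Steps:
$H{\left(c,W \right)} = 256$
$V{\left(Z \right)} = 257 + Z$ ($V{\left(Z \right)} = \left(1 + 256\right) + Z = 257 + Z$)
$\left(22 + V{\left(7 \right)}\right)^{2} = \left(22 + \left(257 + 7\right)\right)^{2} = \left(22 + 264\right)^{2} = 286^{2} = 81796$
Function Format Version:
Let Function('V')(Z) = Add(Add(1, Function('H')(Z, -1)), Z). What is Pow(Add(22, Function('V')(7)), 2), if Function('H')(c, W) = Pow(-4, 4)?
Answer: 81796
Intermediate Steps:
Function('H')(c, W) = 256
Function('V')(Z) = Add(257, Z) (Function('V')(Z) = Add(Add(1, 256), Z) = Add(257, Z))
Pow(Add(22, Function('V')(7)), 2) = Pow(Add(22, Add(257, 7)), 2) = Pow(Add(22, 264), 2) = Pow(286, 2) = 81796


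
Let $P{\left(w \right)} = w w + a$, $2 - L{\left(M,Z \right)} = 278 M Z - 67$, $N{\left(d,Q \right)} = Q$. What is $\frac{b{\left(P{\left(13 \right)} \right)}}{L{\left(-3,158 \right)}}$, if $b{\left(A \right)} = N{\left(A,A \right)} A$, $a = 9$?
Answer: $\frac{31684}{131841} \approx 0.24032$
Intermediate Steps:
$L{\left(M,Z \right)} = 69 - 278 M Z$ ($L{\left(M,Z \right)} = 2 - \left(278 M Z - 67\right) = 2 - \left(-67 + 278 M Z\right) = 69 - 278 M Z$)
$P{\left(w \right)} = 9 + w^{2}$ ($P{\left(w \right)} = w w + 9 = w^{2} + 9 = 9 + w^{2}$)
$b{\left(A \right)} = A^{2}$ ($b{\left(A \right)} = A A = A^{2}$)
$\frac{b{\left(P{\left(13 \right)} \right)}}{L{\left(-3,158 \right)}} = \frac{\left(9 + 13^{2}\right)^{2}}{69 - \left(-834\right) 158} = \frac{\left(9 + 169\right)^{2}}{69 + 131772} = \frac{178^{2}}{131841} = 31684 \cdot \frac{1}{131841} = \frac{31684}{131841}$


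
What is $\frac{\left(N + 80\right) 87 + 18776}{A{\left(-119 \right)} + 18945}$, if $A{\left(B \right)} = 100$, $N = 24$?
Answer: $\frac{27824}{19045} \approx 1.461$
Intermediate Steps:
$\frac{\left(N + 80\right) 87 + 18776}{A{\left(-119 \right)} + 18945} = \frac{\left(24 + 80\right) 87 + 18776}{100 + 18945} = \frac{104 \cdot 87 + 18776}{19045} = \left(9048 + 18776\right) \frac{1}{19045} = 27824 \cdot \frac{1}{19045} = \frac{27824}{19045}$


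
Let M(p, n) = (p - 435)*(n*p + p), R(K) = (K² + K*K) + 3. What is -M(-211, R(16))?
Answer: -70333896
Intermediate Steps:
R(K) = 3 + 2*K² (R(K) = (K² + K²) + 3 = 2*K² + 3 = 3 + 2*K²)
M(p, n) = (-435 + p)*(p + n*p)
-M(-211, R(16)) = -(-211)*(-435 - 211 - 435*(3 + 2*16²) + (3 + 2*16²)*(-211)) = -(-211)*(-435 - 211 - 435*(3 + 2*256) + (3 + 2*256)*(-211)) = -(-211)*(-435 - 211 - 435*(3 + 512) + (3 + 512)*(-211)) = -(-211)*(-435 - 211 - 435*515 + 515*(-211)) = -(-211)*(-435 - 211 - 224025 - 108665) = -(-211)*(-333336) = -1*70333896 = -70333896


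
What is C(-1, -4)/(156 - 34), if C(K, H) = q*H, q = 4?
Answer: -8/61 ≈ -0.13115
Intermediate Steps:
C(K, H) = 4*H
C(-1, -4)/(156 - 34) = (4*(-4))/(156 - 34) = -16/122 = (1/122)*(-16) = -8/61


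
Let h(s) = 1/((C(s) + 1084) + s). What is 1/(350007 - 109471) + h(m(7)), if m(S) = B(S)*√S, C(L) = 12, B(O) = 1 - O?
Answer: 66207105/72218769176 + 3*√7/600482 ≈ 0.00092998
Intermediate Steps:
m(S) = √S*(1 - S) (m(S) = (1 - S)*√S = √S*(1 - S))
h(s) = 1/(1096 + s) (h(s) = 1/((12 + 1084) + s) = 1/(1096 + s))
1/(350007 - 109471) + h(m(7)) = 1/(350007 - 109471) + 1/(1096 + √7*(1 - 1*7)) = 1/240536 + 1/(1096 + √7*(1 - 7)) = 1/240536 + 1/(1096 + √7*(-6)) = 1/240536 + 1/(1096 - 6*√7)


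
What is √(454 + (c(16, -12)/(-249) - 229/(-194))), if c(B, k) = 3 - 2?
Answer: √1062140299806/48306 ≈ 21.335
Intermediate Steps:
c(B, k) = 1
√(454 + (c(16, -12)/(-249) - 229/(-194))) = √(454 + (1/(-249) - 229/(-194))) = √(454 + (1*(-1/249) - 229*(-1/194))) = √(454 + (-1/249 + 229/194)) = √(454 + 56827/48306) = √(21987751/48306) = √1062140299806/48306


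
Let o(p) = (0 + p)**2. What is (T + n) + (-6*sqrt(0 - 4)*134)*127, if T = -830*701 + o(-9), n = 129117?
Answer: -452632 - 204216*I ≈ -4.5263e+5 - 2.0422e+5*I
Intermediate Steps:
o(p) = p**2
T = -581749 (T = -830*701 + (-9)**2 = -581830 + 81 = -581749)
(T + n) + (-6*sqrt(0 - 4)*134)*127 = (-581749 + 129117) + (-6*sqrt(0 - 4)*134)*127 = -452632 + (-12*I*134)*127 = -452632 - 1608*I*127 = -452632 - 204216*I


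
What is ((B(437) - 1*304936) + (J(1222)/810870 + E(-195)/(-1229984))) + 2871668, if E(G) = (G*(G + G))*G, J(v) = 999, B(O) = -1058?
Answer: 213242106110526203/83113093840 ≈ 2.5657e+6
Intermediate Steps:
E(G) = 2*G³ (E(G) = (G*(2*G))*G = (2*G²)*G = 2*G³)
((B(437) - 1*304936) + (J(1222)/810870 + E(-195)/(-1229984))) + 2871668 = ((-1058 - 1*304936) + (999/810870 + (2*(-195)³)/(-1229984))) + 2871668 = ((-1058 - 304936) + (999*(1/810870) + (2*(-7414875))*(-1/1229984))) + 2871668 = (-305994 + (333/270290 - 14829750*(-1/1229984))) + 2871668 = (-305994 + (333/270290 + 7414875/614992)) + 2871668 = (-305994 + 1002185678043/83113093840) + 2871668 = -25431105850798917/83113093840 + 2871668 = 213242106110526203/83113093840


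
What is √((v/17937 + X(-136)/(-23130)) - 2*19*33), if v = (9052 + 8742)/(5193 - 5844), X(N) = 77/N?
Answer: I*√3080503827913683406935/1567335060 ≈ 35.412*I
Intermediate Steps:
v = -82/3 (v = 17794/(-651) = 17794*(-1/651) = -82/3 ≈ -27.333)
√((v/17937 + X(-136)/(-23130)) - 2*19*33) = √((-82/3/17937 + (77/(-136))/(-23130)) - 2*19*33) = √((-82/3*1/17937 + (77*(-1/136))*(-1/23130)) - 38*33) = √((-82/53811 - 77/136*(-1/23130)) - 1254) = √((-82/53811 + 77/3145680) - 1254) = √(-28200257/18808020720 - 1254) = √(-23585286183137/18808020720) = I*√3080503827913683406935/1567335060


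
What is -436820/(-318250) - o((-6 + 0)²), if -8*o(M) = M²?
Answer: 5199332/31825 ≈ 163.37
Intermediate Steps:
o(M) = -M²/8
-436820/(-318250) - o((-6 + 0)²) = -436820/(-318250) - (-1)*((-6 + 0)²)²/8 = -436820*(-1/318250) - (-1)*((-6)²)²/8 = 43682/31825 - (-1)*36²/8 = 43682/31825 - (-1)*1296/8 = 43682/31825 - 1*(-162) = 43682/31825 + 162 = 5199332/31825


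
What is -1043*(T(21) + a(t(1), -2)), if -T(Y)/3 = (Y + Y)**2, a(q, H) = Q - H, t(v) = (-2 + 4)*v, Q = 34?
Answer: 5482008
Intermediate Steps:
t(v) = 2*v
a(q, H) = 34 - H
T(Y) = -12*Y**2 (T(Y) = -3*(Y + Y)**2 = -3*4*Y**2 = -12*Y**2)
-1043*(T(21) + a(t(1), -2)) = -1043*(-12*21**2 + (34 - 1*(-2))) = -1043*(-12*441 + (34 + 2)) = -1043*(-5292 + 36) = -1043*(-5256) = 5482008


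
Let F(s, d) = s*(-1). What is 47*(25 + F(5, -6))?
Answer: 940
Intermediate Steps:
F(s, d) = -s
47*(25 + F(5, -6)) = 47*(25 - 1*5) = 47*(25 - 5) = 47*20 = 940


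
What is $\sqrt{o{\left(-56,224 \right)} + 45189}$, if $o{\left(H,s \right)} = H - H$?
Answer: $3 \sqrt{5021} \approx 212.58$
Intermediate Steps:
$o{\left(H,s \right)} = 0$
$\sqrt{o{\left(-56,224 \right)} + 45189} = \sqrt{0 + 45189} = \sqrt{45189} = 3 \sqrt{5021}$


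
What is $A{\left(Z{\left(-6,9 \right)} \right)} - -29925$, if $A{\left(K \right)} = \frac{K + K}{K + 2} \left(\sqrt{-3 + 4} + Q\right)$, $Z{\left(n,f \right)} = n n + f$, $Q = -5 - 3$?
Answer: $\frac{1405845}{47} \approx 29912.0$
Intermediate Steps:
$Q = -8$ ($Q = -5 - 3 = -8$)
$Z{\left(n,f \right)} = f + n^{2}$ ($Z{\left(n,f \right)} = n^{2} + f = f + n^{2}$)
$A{\left(K \right)} = - \frac{14 K}{2 + K}$ ($A{\left(K \right)} = \frac{K + K}{K + 2} \left(\sqrt{-3 + 4} - 8\right) = \frac{2 K}{2 + K} \left(\sqrt{1} - 8\right) = \frac{2 K}{2 + K} \left(1 - 8\right) = \frac{2 K}{2 + K} \left(-7\right) = - \frac{14 K}{2 + K}$)
$A{\left(Z{\left(-6,9 \right)} \right)} - -29925 = - \frac{14 \left(9 + \left(-6\right)^{2}\right)}{2 + \left(9 + \left(-6\right)^{2}\right)} - -29925 = - \frac{14 \left(9 + 36\right)}{2 + \left(9 + 36\right)} + 29925 = \left(-14\right) 45 \frac{1}{2 + 45} + 29925 = \left(-14\right) 45 \cdot \frac{1}{47} + 29925 = - \frac{630}{47} + 29925 = \frac{1405845}{47}$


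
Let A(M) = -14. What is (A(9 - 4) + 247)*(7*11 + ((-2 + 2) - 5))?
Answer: 16776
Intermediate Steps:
(A(9 - 4) + 247)*(7*11 + ((-2 + 2) - 5)) = (-14 + 247)*(7*11 + ((-2 + 2) - 5)) = 233*(77 + (0 - 5)) = 233*(77 - 5) = 233*72 = 16776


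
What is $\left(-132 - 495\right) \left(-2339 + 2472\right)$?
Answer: $-83391$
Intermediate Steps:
$\left(-132 - 495\right) \left(-2339 + 2472\right) = \left(-627\right) 133 = -83391$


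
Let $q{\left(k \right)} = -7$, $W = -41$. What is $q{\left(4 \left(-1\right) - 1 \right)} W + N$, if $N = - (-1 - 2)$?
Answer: $290$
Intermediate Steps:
$N = 3$ ($N = \left(-1\right) \left(-3\right) = 3$)
$q{\left(4 \left(-1\right) - 1 \right)} W + N = \left(-7\right) \left(-41\right) + 3 = 287 + 3 = 290$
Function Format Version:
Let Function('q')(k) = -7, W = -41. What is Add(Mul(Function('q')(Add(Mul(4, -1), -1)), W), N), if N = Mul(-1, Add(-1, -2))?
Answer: 290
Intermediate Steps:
N = 3 (N = Mul(-1, -3) = 3)
Add(Mul(Function('q')(Add(Mul(4, -1), -1)), W), N) = Add(Mul(-7, -41), 3) = Add(287, 3) = 290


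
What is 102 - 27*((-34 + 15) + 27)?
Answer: -114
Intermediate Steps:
102 - 27*((-34 + 15) + 27) = 102 - 27*(-19 + 27) = 102 - 27*8 = 102 - 216 = -114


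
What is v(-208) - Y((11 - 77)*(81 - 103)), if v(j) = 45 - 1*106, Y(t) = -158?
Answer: 97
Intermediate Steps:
v(j) = -61 (v(j) = 45 - 106 = -61)
v(-208) - Y((11 - 77)*(81 - 103)) = -61 - 1*(-158) = -61 + 158 = 97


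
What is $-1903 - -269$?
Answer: $-1634$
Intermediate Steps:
$-1903 - -269 = -1903 + \left(-28 + 297\right) = -1903 + 269 = -1634$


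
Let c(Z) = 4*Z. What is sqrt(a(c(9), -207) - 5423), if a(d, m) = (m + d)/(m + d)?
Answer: I*sqrt(5422) ≈ 73.634*I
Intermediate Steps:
a(d, m) = 1 (a(d, m) = (d + m)/(d + m) = 1)
sqrt(a(c(9), -207) - 5423) = sqrt(1 - 5423) = sqrt(-5422) = I*sqrt(5422)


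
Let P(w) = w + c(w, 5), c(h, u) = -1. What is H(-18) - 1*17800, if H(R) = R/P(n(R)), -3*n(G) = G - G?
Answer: -17782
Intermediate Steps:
n(G) = 0 (n(G) = -(G - G)/3 = -⅓*0 = 0)
P(w) = -1 + w (P(w) = w - 1 = -1 + w)
H(R) = -R (H(R) = R/(-1 + 0) = R/(-1) = R*(-1) = -R)
H(-18) - 1*17800 = -1*(-18) - 1*17800 = 18 - 17800 = -17782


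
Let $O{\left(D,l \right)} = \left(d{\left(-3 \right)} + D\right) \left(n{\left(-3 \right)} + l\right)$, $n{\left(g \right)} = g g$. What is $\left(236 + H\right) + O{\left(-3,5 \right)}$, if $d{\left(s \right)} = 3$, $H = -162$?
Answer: $74$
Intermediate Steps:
$n{\left(g \right)} = g^{2}$
$O{\left(D,l \right)} = \left(3 + D\right) \left(9 + l\right)$ ($O{\left(D,l \right)} = \left(3 + D\right) \left(\left(-3\right)^{2} + l\right) = \left(3 + D\right) \left(9 + l\right)$)
$\left(236 + H\right) + O{\left(-3,5 \right)} = \left(236 - 162\right) + \left(27 + 3 \cdot 5 + 9 \left(-3\right) - 15\right) = 74 + \left(27 + 15 - 27 - 15\right) = 74 + 0 = 74$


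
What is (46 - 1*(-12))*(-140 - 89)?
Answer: -13282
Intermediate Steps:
(46 - 1*(-12))*(-140 - 89) = (46 + 12)*(-229) = 58*(-229) = -13282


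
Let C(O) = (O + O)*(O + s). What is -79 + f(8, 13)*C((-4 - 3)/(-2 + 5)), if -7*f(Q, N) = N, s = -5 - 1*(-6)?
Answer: -815/9 ≈ -90.556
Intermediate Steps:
s = 1 (s = -5 + 6 = 1)
C(O) = 2*O*(1 + O) (C(O) = (O + O)*(O + 1) = (2*O)*(1 + O) = 2*O*(1 + O))
f(Q, N) = -N/7
-79 + f(8, 13)*C((-4 - 3)/(-2 + 5)) = -79 + (-⅐*13)*(2*((-4 - 3)/(-2 + 5))*(1 + (-4 - 3)/(-2 + 5))) = -79 - 26*(-7/3)*(1 - 7/3)/7 = -79 - 26*(-7*⅓)*(1 - 7*⅓)/7 = -79 - 26*(-7)*(1 - 7/3)/(7*3) = -79 - 26*(-7)*(-4)/(7*3*3) = -79 - 13/7*56/9 = -79 - 104/9 = -815/9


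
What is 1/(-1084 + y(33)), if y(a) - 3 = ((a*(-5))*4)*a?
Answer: -1/22861 ≈ -4.3743e-5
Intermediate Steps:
y(a) = 3 - 20*a² (y(a) = 3 + ((a*(-5))*4)*a = 3 + (-5*a*4)*a = 3 + (-20*a)*a = 3 - 20*a²)
1/(-1084 + y(33)) = 1/(-1084 + (3 - 20*33²)) = 1/(-1084 + (3 - 20*1089)) = 1/(-1084 + (3 - 21780)) = 1/(-1084 - 21777) = 1/(-22861) = -1/22861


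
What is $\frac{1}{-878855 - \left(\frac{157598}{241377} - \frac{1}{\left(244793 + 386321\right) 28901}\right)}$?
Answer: $- \frac{4402674411368178}{3869315294363032709785} \approx -1.1378 \cdot 10^{-6}$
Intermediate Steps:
$\frac{1}{-878855 - \left(\frac{157598}{241377} - \frac{1}{\left(244793 + 386321\right) 28901}\right)} = \frac{1}{-878855 - \left(\frac{157598}{241377} - \frac{1}{631114} \cdot \frac{1}{28901}\right)} = \frac{1}{-878855 + \left(\frac{1}{631114} \cdot \frac{1}{28901} - \frac{157598}{241377}\right)} = \frac{1}{-878855 + \left(\frac{1}{18239825714} - \frac{157598}{241377}\right)} = \frac{1}{-878855 - \frac{2874560052633595}{4402674411368178}} = \frac{1}{- \frac{3869315294363032709785}{4402674411368178}} = - \frac{4402674411368178}{3869315294363032709785}$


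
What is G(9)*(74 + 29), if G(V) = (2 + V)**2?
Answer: 12463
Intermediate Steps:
G(9)*(74 + 29) = (2 + 9)**2*(74 + 29) = 11**2*103 = 121*103 = 12463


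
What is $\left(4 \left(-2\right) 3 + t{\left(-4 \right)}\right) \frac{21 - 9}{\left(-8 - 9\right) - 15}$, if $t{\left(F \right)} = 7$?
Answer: $\frac{51}{8} \approx 6.375$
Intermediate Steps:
$\left(4 \left(-2\right) 3 + t{\left(-4 \right)}\right) \frac{21 - 9}{\left(-8 - 9\right) - 15} = \left(4 \left(-2\right) 3 + 7\right) \frac{21 - 9}{\left(-8 - 9\right) - 15} = \left(\left(-8\right) 3 + 7\right) \frac{12}{-17 - 15} = \left(-24 + 7\right) \frac{12}{-32} = - 17 \cdot 12 \left(- \frac{1}{32}\right) = \left(-17\right) \left(- \frac{3}{8}\right) = \frac{51}{8}$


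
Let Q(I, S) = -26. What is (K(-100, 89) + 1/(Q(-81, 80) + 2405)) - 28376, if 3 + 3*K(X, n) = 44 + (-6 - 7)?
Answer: -67484299/2379 ≈ -28367.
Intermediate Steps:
K(X, n) = 28/3 (K(X, n) = -1 + (44 + (-6 - 7))/3 = -1 + (44 - 13)/3 = -1 + (⅓)*31 = -1 + 31/3 = 28/3)
(K(-100, 89) + 1/(Q(-81, 80) + 2405)) - 28376 = (28/3 + 1/(-26 + 2405)) - 28376 = (28/3 + 1/2379) - 28376 = 22205/2379 - 28376 = -67484299/2379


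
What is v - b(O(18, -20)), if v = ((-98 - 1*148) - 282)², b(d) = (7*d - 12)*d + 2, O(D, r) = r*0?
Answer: 278782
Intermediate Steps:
O(D, r) = 0
b(d) = 2 + d*(-12 + 7*d) (b(d) = (-12 + 7*d)*d + 2 = d*(-12 + 7*d) + 2 = 2 + d*(-12 + 7*d))
v = 278784 (v = ((-98 - 148) - 282)² = (-246 - 282)² = (-528)² = 278784)
v - b(O(18, -20)) = 278784 - (2 - 12*0 + 7*0²) = 278784 - (2 + 0 + 7*0) = 278784 - (2 + 0 + 0) = 278784 - 1*2 = 278784 - 2 = 278782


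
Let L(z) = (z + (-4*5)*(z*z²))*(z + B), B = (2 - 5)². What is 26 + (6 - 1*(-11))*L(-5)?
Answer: 169686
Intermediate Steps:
B = 9 (B = (-3)² = 9)
L(z) = (9 + z)*(z - 20*z³) (L(z) = (z + (-4*5)*(z*z²))*(z + 9) = (z - 20*z³)*(9 + z) = (9 + z)*(z - 20*z³))
26 + (6 - 1*(-11))*L(-5) = 26 + (6 - 1*(-11))*(-5*(9 - 5 - 180*(-5)² - 20*(-5)³)) = 26 + (6 + 11)*(-5*(9 - 5 - 180*25 - 20*(-125))) = 26 + 17*(-5*(9 - 5 - 4500 + 2500)) = 26 + 17*(-5*(-1996)) = 26 + 17*9980 = 26 + 169660 = 169686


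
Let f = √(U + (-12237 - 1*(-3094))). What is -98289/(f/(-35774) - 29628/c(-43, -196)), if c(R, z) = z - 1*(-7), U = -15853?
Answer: -2173997557401460812/3467325929827825 - 775320046263*I*√6249/3467325929827825 ≈ -627.0 - 0.017676*I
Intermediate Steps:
c(R, z) = 7 + z (c(R, z) = z + 7 = 7 + z)
f = 2*I*√6249 (f = √(-15853 + (-12237 - 1*(-3094))) = √(-15853 + (-12237 + 3094)) = √(-15853 - 9143) = √(-24996) = 2*I*√6249 ≈ 158.1*I)
-98289/(f/(-35774) - 29628/c(-43, -196)) = -98289/((2*I*√6249)/(-35774) - 29628/(7 - 196)) = -98289/((2*I*√6249)*(-1/35774) - 29628/(-189)) = -98289/(-I*√6249/17887 - 29628*(-1/189)) = -98289/(-I*√6249/17887 + 3292/21) = -98289/(3292/21 - I*√6249/17887)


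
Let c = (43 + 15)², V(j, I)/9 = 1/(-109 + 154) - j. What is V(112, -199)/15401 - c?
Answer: -259049859/77005 ≈ -3364.1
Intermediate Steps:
V(j, I) = ⅕ - 9*j (V(j, I) = 9*(1/(-109 + 154) - j) = 9*(1/45 - j) = ⅕ - 9*j)
c = 3364 (c = 58² = 3364)
V(112, -199)/15401 - c = (⅕ - 9*112)/15401 - 1*3364 = (⅕ - 1008)*(1/15401) - 3364 = -5039/5*1/15401 - 3364 = -5039/77005 - 3364 = -259049859/77005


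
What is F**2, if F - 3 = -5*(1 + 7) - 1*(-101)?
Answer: 4096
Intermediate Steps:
F = 64 (F = 3 + (-5*(1 + 7) - 1*(-101)) = 3 + (-5*8 + 101) = 3 + (-40 + 101) = 3 + 61 = 64)
F**2 = 64**2 = 4096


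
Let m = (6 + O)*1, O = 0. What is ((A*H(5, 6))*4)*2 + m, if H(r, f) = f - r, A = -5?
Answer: -34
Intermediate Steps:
m = 6 (m = (6 + 0)*1 = 6*1 = 6)
((A*H(5, 6))*4)*2 + m = (-5*(6 - 1*5)*4)*2 + 6 = (-5*(6 - 5)*4)*2 + 6 = (-5*1*4)*2 + 6 = -5*4*2 + 6 = -20*2 + 6 = -40 + 6 = -34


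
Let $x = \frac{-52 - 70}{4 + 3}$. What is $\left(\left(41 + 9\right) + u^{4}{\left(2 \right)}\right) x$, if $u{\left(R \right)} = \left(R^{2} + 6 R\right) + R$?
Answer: $- \frac{12813172}{7} \approx -1.8305 \cdot 10^{6}$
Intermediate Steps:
$x = - \frac{122}{7} \approx -17.429$
$u{\left(R \right)} = R^{2} + 7 R$
$\left(\left(41 + 9\right) + u^{4}{\left(2 \right)}\right) x = \left(\left(41 + 9\right) + \left(2 \left(7 + 2\right)\right)^{4}\right) \left(- \frac{122}{7}\right) = \left(50 + \left(2 \cdot 9\right)^{4}\right) \left(- \frac{122}{7}\right) = \left(50 + 18^{4}\right) \left(- \frac{122}{7}\right) = \left(50 + 104976\right) \left(- \frac{122}{7}\right) = 105026 \left(- \frac{122}{7}\right) = - \frac{12813172}{7}$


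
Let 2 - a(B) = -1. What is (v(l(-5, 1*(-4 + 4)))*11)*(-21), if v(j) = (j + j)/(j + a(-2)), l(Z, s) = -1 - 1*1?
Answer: 924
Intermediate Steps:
a(B) = 3 (a(B) = 2 - 1*(-1) = 2 + 1 = 3)
l(Z, s) = -2 (l(Z, s) = -1 - 1 = -2)
v(j) = 2*j/(3 + j) (v(j) = (j + j)/(j + 3) = (2*j)/(3 + j) = 2*j/(3 + j))
(v(l(-5, 1*(-4 + 4)))*11)*(-21) = ((2*(-2)/(3 - 2))*11)*(-21) = ((2*(-2)/1)*11)*(-21) = ((2*(-2)*1)*11)*(-21) = -4*11*(-21) = -44*(-21) = 924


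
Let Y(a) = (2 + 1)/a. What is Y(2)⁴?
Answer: 81/16 ≈ 5.0625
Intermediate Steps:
Y(a) = 3/a
Y(2)⁴ = (3/2)⁴ = 81/16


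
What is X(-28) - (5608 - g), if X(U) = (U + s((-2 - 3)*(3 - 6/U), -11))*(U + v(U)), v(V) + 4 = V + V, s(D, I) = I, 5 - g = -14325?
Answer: 12154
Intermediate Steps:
g = 14330 (g = 5 - 1*(-14325) = 5 + 14325 = 14330)
v(V) = -4 + 2*V (v(V) = -4 + (V + V) = -4 + 2*V)
X(U) = (-11 + U)*(-4 + 3*U) (X(U) = (U - 11)*(U + (-4 + 2*U)) = (-11 + U)*(-4 + 3*U))
X(-28) - (5608 - g) = (44 - 37*(-28) + 3*(-28)²) - (5608 - 1*14330) = (44 + 1036 + 3*784) - (5608 - 14330) = (44 + 1036 + 2352) - 1*(-8722) = 3432 + 8722 = 12154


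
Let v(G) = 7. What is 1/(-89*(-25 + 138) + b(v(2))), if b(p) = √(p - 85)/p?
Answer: -492793/4956019279 - 7*I*√78/4956019279 ≈ -9.9433e-5 - 1.2474e-8*I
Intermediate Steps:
b(p) = √(-85 + p)/p
1/(-89*(-25 + 138) + b(v(2))) = 1/(-89*(-25 + 138) + √(-85 + 7)/7) = 1/(-89*113 + √(-78)/7) = 1/(-10057 + (I*√78)/7) = 1/(-10057 + I*√78/7)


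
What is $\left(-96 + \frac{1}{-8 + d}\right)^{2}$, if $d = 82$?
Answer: $\frac{50452609}{5476} \approx 9213.4$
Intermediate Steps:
$\left(-96 + \frac{1}{-8 + d}\right)^{2} = \left(-96 + \frac{1}{-8 + 82}\right)^{2} = \left(-96 + \frac{1}{74}\right)^{2} = \left(- \frac{7103}{74}\right)^{2} = \frac{50452609}{5476}$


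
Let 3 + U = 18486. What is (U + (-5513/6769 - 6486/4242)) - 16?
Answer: 12623713283/683669 ≈ 18465.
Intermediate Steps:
U = 18483 (U = -3 + 18486 = 18483)
(U + (-5513/6769 - 6486/4242)) - 16 = (18483 + (-5513/6769 - 6486/4242)) - 16 = (18483 + (-5513*1/6769 - 6486*1/4242)) - 16 = (18483 + (-5513/6769 - 1081/707)) - 16 = (18483 - 1602140/683669) - 16 = 12634651987/683669 - 16 = 12623713283/683669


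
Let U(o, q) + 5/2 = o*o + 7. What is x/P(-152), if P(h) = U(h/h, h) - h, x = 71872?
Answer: 143744/315 ≈ 456.33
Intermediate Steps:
U(o, q) = 9/2 + o² (U(o, q) = -5/2 + (o*o + 7) = -5/2 + (o² + 7) = -5/2 + (7 + o²) = 9/2 + o²)
P(h) = 11/2 - h (P(h) = (9/2 + (h/h)²) - h = (9/2 + 1²) - h = (9/2 + 1) - h = 11/2 - h)
x/P(-152) = 71872/(11/2 - 1*(-152)) = 71872/(11/2 + 152) = 71872/(315/2) = 71872*(2/315) = 143744/315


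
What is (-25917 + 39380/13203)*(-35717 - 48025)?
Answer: 9550573309694/4401 ≈ 2.1701e+9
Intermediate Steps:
(-25917 + 39380/13203)*(-35717 - 48025) = (-25917 + 39380*(1/13203))*(-83742) = (-25917 + 39380/13203)*(-83742) = -342142771/13203*(-83742) = 9550573309694/4401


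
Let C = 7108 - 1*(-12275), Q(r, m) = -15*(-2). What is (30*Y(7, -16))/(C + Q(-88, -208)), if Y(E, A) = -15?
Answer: -50/2157 ≈ -0.023180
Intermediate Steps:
Q(r, m) = 30
C = 19383 (C = 7108 + 12275 = 19383)
(30*Y(7, -16))/(C + Q(-88, -208)) = (30*(-15))/(19383 + 30) = -450/19413 = -450*1/19413 = -50/2157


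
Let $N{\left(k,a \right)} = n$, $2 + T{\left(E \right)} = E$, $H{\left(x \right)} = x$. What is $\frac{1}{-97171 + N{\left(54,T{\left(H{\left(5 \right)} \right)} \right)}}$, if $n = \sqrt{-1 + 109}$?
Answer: $- \frac{97171}{9442203133} - \frac{6 \sqrt{3}}{9442203133} \approx -1.0292 \cdot 10^{-5}$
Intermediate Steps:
$T{\left(E \right)} = -2 + E$
$n = 6 \sqrt{3}$ ($n = \sqrt{108} = 6 \sqrt{3} \approx 10.392$)
$N{\left(k,a \right)} = 6 \sqrt{3}$
$\frac{1}{-97171 + N{\left(54,T{\left(H{\left(5 \right)} \right)} \right)}} = \frac{1}{-97171 + 6 \sqrt{3}}$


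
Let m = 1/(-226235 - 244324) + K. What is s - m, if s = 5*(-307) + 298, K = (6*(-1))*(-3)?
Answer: -590551544/470559 ≈ -1255.0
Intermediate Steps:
K = 18 (K = -6*(-3) = 18)
m = 8470061/470559 (m = 1/(-226235 - 244324) + 18 = 1/(-470559) + 18 = -1/470559 + 18 = 8470061/470559 ≈ 18.000)
s = -1237 (s = -1535 + 298 = -1237)
s - m = -1237 - 1*8470061/470559 = -1237 - 8470061/470559 = -590551544/470559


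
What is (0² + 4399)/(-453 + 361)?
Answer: -4399/92 ≈ -47.815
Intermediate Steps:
(0² + 4399)/(-453 + 361) = (0 + 4399)/(-92) = 4399*(-1/92) = -4399/92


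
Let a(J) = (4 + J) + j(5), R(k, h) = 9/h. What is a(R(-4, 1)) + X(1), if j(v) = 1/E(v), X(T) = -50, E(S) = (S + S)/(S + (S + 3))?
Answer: -357/10 ≈ -35.700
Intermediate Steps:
E(S) = 2*S/(3 + 2*S) (E(S) = (2*S)/(S + (3 + S)) = (2*S)/(3 + 2*S) = 2*S/(3 + 2*S))
j(v) = (3 + 2*v)/(2*v) (j(v) = 1/(2*v/(3 + 2*v)) = (3 + 2*v)/(2*v))
a(J) = 53/10 + J (a(J) = (4 + J) + (3/2 + 5)/5 = (4 + J) + (⅕)*(13/2) = (4 + J) + 13/10 = 53/10 + J)
a(R(-4, 1)) + X(1) = (53/10 + 9/1) - 50 = (53/10 + 9*1) - 50 = (53/10 + 9) - 50 = 143/10 - 50 = -357/10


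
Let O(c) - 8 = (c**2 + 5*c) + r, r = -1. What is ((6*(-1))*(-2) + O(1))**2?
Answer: 625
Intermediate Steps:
O(c) = 7 + c**2 + 5*c (O(c) = 8 + ((c**2 + 5*c) - 1) = 8 + (-1 + c**2 + 5*c) = 7 + c**2 + 5*c)
((6*(-1))*(-2) + O(1))**2 = ((6*(-1))*(-2) + (7 + 1**2 + 5*1))**2 = (-6*(-2) + (7 + 1 + 5))**2 = (12 + 13)**2 = 25**2 = 625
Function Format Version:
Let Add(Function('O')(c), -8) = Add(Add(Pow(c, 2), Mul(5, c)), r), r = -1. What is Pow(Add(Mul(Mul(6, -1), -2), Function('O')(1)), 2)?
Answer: 625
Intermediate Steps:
Function('O')(c) = Add(7, Pow(c, 2), Mul(5, c)) (Function('O')(c) = Add(8, Add(Add(Pow(c, 2), Mul(5, c)), -1)) = Add(8, Add(-1, Pow(c, 2), Mul(5, c))) = Add(7, Pow(c, 2), Mul(5, c)))
Pow(Add(Mul(Mul(6, -1), -2), Function('O')(1)), 2) = Pow(Add(Mul(Mul(6, -1), -2), Add(7, Pow(1, 2), Mul(5, 1))), 2) = Pow(Add(Mul(-6, -2), Add(7, 1, 5)), 2) = Pow(Add(12, 13), 2) = Pow(25, 2) = 625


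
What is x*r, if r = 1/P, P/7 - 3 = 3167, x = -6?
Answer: -3/11095 ≈ -0.00027039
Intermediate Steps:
P = 22190 (P = 21 + 7*3167 = 21 + 22169 = 22190)
r = 1/22190 ≈ 4.5065e-5
x*r = -6*1/22190 = -3/11095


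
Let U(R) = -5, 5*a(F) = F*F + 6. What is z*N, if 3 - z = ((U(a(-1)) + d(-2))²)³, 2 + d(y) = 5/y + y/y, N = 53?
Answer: -1279280981/64 ≈ -1.9989e+7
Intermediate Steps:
a(F) = 6/5 + F²/5 (a(F) = (F*F + 6)/5 = (F² + 6)/5 = (6 + F²)/5 = 6/5 + F²/5)
d(y) = -1 + 5/y (d(y) = -2 + (5/y + y/y) = -2 + (5/y + 1) = -2 + (1 + 5/y) = -1 + 5/y)
z = -24137377/64 (z = 3 - ((-5 + (5 - 1*(-2))/(-2))²)³ = 3 - ((-5 - (5 + 2)/2)²)³ = 3 - ((-5 - ½*7)²)³ = 3 - ((-5 - 7/2)²)³ = 3 - ((-17/2)²)³ = 3 - (289/4)³ = 3 - 1*24137569/64 = 3 - 24137569/64 = -24137377/64 ≈ -3.7715e+5)
z*N = -24137377/64*53 = -1279280981/64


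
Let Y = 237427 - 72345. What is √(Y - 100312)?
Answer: √64770 ≈ 254.50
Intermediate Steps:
Y = 165082
√(Y - 100312) = √(165082 - 100312) = √64770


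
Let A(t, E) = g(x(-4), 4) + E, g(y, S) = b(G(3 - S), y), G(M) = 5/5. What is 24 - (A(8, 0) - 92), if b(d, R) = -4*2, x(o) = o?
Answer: 124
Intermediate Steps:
G(M) = 1 (G(M) = 5*(1/5) = 1)
b(d, R) = -8
g(y, S) = -8
A(t, E) = -8 + E
24 - (A(8, 0) - 92) = 24 - ((-8 + 0) - 92) = 24 - (-8 - 92) = 24 - 1*(-100) = 24 + 100 = 124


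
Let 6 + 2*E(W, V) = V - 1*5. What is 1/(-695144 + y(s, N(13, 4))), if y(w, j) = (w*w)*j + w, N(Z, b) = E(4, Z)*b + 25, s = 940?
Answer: 1/24930196 ≈ 4.0112e-8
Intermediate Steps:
E(W, V) = -11/2 + V/2 (E(W, V) = -3 + (V - 1*5)/2 = -3 + (V - 5)/2 = -3 + (-5 + V)/2 = -3 + (-5/2 + V/2) = -11/2 + V/2)
N(Z, b) = 25 + b*(-11/2 + Z/2) (N(Z, b) = (-11/2 + Z/2)*b + 25 = b*(-11/2 + Z/2) + 25 = 25 + b*(-11/2 + Z/2))
y(w, j) = w + j*w² (y(w, j) = w²*j + w = j*w² + w = w + j*w²)
1/(-695144 + y(s, N(13, 4))) = 1/(-695144 + 940*(1 + (25 + (½)*4*(-11 + 13))*940)) = 1/(-695144 + 940*(1 + (25 + (½)*4*2)*940)) = 1/(-695144 + 940*(1 + (25 + 4)*940)) = 1/(-695144 + 940*(1 + 29*940)) = 1/(-695144 + 940*(1 + 27260)) = 1/(-695144 + 940*27261) = 1/(-695144 + 25625340) = 1/24930196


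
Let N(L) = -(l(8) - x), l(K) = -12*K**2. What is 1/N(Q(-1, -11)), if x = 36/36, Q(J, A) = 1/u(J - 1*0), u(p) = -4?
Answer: 1/769 ≈ 0.0013004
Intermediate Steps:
Q(J, A) = -1/4 (Q(J, A) = 1/(-4) = 1*(-1/4) = -1/4)
x = 1 (x = 36*(1/36) = 1)
N(L) = 769 (N(L) = -(-12*8**2 - 1*1) = -(-12*64 - 1) = -(-768 - 1) = -1*(-769) = 769)
1/N(Q(-1, -11)) = 1/769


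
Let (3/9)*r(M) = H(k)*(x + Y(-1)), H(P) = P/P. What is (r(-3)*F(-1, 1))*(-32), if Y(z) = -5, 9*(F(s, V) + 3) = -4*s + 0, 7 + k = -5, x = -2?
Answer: -5152/3 ≈ -1717.3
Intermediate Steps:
k = -12 (k = -7 - 5 = -12)
H(P) = 1
F(s, V) = -3 - 4*s/9 (F(s, V) = -3 + (-4*s + 0)/9 = -3 + (-4*s)/9 = -3 - 4*s/9)
r(M) = -21 (r(M) = 3*(1*(-2 - 5)) = 3*(1*(-7)) = 3*(-7) = -21)
(r(-3)*F(-1, 1))*(-32) = -21*(-3 - 4/9*(-1))*(-32) = -21*(-3 + 4/9)*(-32) = -21*(-23/9)*(-32) = (161/3)*(-32) = -5152/3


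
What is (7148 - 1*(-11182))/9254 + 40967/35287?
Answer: 1032112/328517 ≈ 3.1417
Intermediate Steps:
(7148 - 1*(-11182))/9254 + 40967/35287 = (7148 + 11182)*(1/9254) + 40967*(1/35287) = 18330*(1/9254) + 577/497 = 9165/4627 + 577/497 = 1032112/328517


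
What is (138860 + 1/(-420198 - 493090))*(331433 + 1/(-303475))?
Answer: 6377839480690303401323/138580037900 ≈ 4.6023e+10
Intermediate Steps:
(138860 + 1/(-420198 - 493090))*(331433 + 1/(-303475)) = (138860 + 1/(-913288))*(331433 - 1/303475) = (138860 - 1/913288)*(100581629674/303475) = (126819171679/913288)*(100581629674/303475) = 6377839480690303401323/138580037900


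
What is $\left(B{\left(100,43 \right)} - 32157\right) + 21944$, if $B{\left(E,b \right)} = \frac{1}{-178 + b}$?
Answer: $- \frac{1378756}{135} \approx -10213.0$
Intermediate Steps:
$\left(B{\left(100,43 \right)} - 32157\right) + 21944 = \left(\frac{1}{-178 + 43} - 32157\right) + 21944 = \left(\frac{1}{-135} - 32157\right) + 21944 = \left(- \frac{1}{135} - 32157\right) + 21944 = - \frac{4341196}{135} + 21944 = - \frac{1378756}{135}$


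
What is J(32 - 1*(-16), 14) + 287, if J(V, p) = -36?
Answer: 251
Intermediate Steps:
J(32 - 1*(-16), 14) + 287 = -36 + 287 = 251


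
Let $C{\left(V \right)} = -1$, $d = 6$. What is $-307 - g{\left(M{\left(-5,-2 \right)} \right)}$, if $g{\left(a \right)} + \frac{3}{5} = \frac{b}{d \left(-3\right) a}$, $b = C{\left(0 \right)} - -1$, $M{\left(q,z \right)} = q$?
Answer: $- \frac{1532}{5} \approx -306.4$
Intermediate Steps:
$b = 0$ ($b = -1 - -1 = -1 + 1 = 0$)
$g{\left(a \right)} = - \frac{3}{5}$ ($g{\left(a \right)} = - \frac{3}{5} + \frac{0}{6 \left(-3\right) a} = - \frac{3}{5} + \frac{0}{\left(-18\right) a} = - \frac{3}{5} + 0 \left(- \frac{1}{18 a}\right) = - \frac{3}{5} + 0 = - \frac{3}{5}$)
$-307 - g{\left(M{\left(-5,-2 \right)} \right)} = -307 - - \frac{3}{5} = -307 + \frac{3}{5} = - \frac{1532}{5}$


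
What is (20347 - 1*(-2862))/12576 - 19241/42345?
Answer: 246936763/177510240 ≈ 1.3911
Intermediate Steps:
(20347 - 1*(-2862))/12576 - 19241/42345 = (20347 + 2862)*(1/12576) - 19241*1/42345 = 23209*(1/12576) - 19241/42345 = 23209/12576 - 19241/42345 = 246936763/177510240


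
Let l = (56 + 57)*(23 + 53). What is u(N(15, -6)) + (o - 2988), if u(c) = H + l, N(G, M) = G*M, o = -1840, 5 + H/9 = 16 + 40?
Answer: 4219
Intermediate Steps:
H = 459 (H = -45 + 9*(16 + 40) = -45 + 9*56 = -45 + 504 = 459)
l = 8588 (l = 113*76 = 8588)
u(c) = 9047 (u(c) = 459 + 8588 = 9047)
u(N(15, -6)) + (o - 2988) = 9047 + (-1840 - 2988) = 9047 - 4828 = 4219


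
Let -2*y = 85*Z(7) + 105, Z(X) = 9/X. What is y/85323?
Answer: -250/199087 ≈ -0.0012557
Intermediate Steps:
y = -750/7 (y = -(85*(9/7) + 105)/2 = -(765/7 + 105)/2 = -½*1500/7 = -750/7 ≈ -107.14)
y/85323 = -750/7/85323 = -750/7*1/85323 = -250/199087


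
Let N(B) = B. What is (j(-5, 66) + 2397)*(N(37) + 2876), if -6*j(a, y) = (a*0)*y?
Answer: 6982461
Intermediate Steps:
j(a, y) = 0 (j(a, y) = -a*0*y/6 = -0*y = -1/6*0 = 0)
(j(-5, 66) + 2397)*(N(37) + 2876) = (0 + 2397)*(37 + 2876) = 2397*2913 = 6982461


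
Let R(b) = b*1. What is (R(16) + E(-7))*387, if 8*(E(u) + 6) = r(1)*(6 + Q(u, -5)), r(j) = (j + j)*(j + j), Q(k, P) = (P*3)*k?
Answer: 50697/2 ≈ 25349.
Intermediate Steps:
Q(k, P) = 3*P*k (Q(k, P) = (3*P)*k = 3*P*k)
R(b) = b
r(j) = 4*j**2 (r(j) = (2*j)*(2*j) = 4*j**2)
E(u) = -3 - 15*u/2 (E(u) = -6 + ((4*1**2)*(6 + 3*(-5)*u))/8 = -6 + ((4*1)*(6 - 15*u))/8 = -6 + (4*(6 - 15*u))/8 = -6 + (24 - 60*u)/8 = -6 + (3 - 15*u/2) = -3 - 15*u/2)
(R(16) + E(-7))*387 = (16 + (-3 - 15/2*(-7)))*387 = (16 + (-3 + 105/2))*387 = (16 + 99/2)*387 = (131/2)*387 = 50697/2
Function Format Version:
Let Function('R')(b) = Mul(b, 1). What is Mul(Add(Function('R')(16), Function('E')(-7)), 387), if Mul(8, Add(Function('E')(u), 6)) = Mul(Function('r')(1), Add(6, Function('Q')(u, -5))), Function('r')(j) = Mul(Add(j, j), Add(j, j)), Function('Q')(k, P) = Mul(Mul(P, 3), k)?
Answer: Rational(50697, 2) ≈ 25349.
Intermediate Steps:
Function('Q')(k, P) = Mul(3, P, k) (Function('Q')(k, P) = Mul(Mul(3, P), k) = Mul(3, P, k))
Function('R')(b) = b
Function('r')(j) = Mul(4, Pow(j, 2)) (Function('r')(j) = Mul(Mul(2, j), Mul(2, j)) = Mul(4, Pow(j, 2)))
Function('E')(u) = Add(-3, Mul(Rational(-15, 2), u)) (Function('E')(u) = Add(-6, Mul(Rational(1, 8), Mul(Mul(4, Pow(1, 2)), Add(6, Mul(3, -5, u))))) = Add(-6, Mul(Rational(1, 8), Mul(Mul(4, 1), Add(6, Mul(-15, u))))) = Add(-6, Mul(Rational(1, 8), Mul(4, Add(6, Mul(-15, u))))) = Add(-6, Mul(Rational(1, 8), Add(24, Mul(-60, u)))) = Add(-6, Add(3, Mul(Rational(-15, 2), u))) = Add(-3, Mul(Rational(-15, 2), u)))
Mul(Add(Function('R')(16), Function('E')(-7)), 387) = Mul(Add(16, Add(-3, Mul(Rational(-15, 2), -7))), 387) = Mul(Add(16, Add(-3, Rational(105, 2))), 387) = Mul(Add(16, Rational(99, 2)), 387) = Mul(Rational(131, 2), 387) = Rational(50697, 2)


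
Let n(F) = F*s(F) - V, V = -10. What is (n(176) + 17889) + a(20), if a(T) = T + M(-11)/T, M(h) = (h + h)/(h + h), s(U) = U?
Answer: 977901/20 ≈ 48895.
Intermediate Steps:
M(h) = 1 (M(h) = (2*h)/((2*h)) = (2*h)*(1/(2*h)) = 1)
n(F) = 10 + F**2 (n(F) = F*F - 1*(-10) = F**2 + 10 = 10 + F**2)
a(T) = T + 1/T
(n(176) + 17889) + a(20) = ((10 + 176**2) + 17889) + (20 + 1/20) = ((10 + 30976) + 17889) + (20 + 1/20) = (30986 + 17889) + 401/20 = 48875 + 401/20 = 977901/20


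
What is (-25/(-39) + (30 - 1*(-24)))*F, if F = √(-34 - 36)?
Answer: 2131*I*√70/39 ≈ 457.16*I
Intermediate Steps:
F = I*√70 (F = √(-70) = I*√70 ≈ 8.3666*I)
(-25/(-39) + (30 - 1*(-24)))*F = (-25/(-39) + (30 - 1*(-24)))*(I*√70) = (-25*(-1/39) + (30 + 24))*(I*√70) = (25/39 + 54)*(I*√70) = 2131*(I*√70)/39 = 2131*I*√70/39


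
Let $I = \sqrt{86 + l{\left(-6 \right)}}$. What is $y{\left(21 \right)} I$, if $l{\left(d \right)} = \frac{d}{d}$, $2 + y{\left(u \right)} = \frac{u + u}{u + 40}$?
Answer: $- \frac{80 \sqrt{87}}{61} \approx -12.233$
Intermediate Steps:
$y{\left(u \right)} = -2 + \frac{2 u}{40 + u}$ ($y{\left(u \right)} = -2 + \frac{u + u}{u + 40} = -2 + \frac{2 u}{40 + u}$)
$l{\left(d \right)} = 1$
$I = \sqrt{87}$ ($I = \sqrt{86 + 1} = \sqrt{87} \approx 9.3274$)
$y{\left(21 \right)} I = - \frac{80}{40 + 21} \sqrt{87} = - \frac{80}{61} \sqrt{87} = \left(-80\right) \frac{1}{61} \sqrt{87} = - \frac{80 \sqrt{87}}{61}$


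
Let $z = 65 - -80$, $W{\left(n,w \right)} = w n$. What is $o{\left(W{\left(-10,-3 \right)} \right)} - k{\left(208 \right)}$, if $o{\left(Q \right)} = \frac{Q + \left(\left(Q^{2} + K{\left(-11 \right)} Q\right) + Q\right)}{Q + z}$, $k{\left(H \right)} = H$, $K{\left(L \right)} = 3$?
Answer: $-202$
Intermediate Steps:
$W{\left(n,w \right)} = n w$
$z = 145$ ($z = 65 + 80 = 145$)
$o{\left(Q \right)} = \frac{Q^{2} + 5 Q}{145 + Q}$ ($o{\left(Q \right)} = \frac{Q + \left(\left(Q^{2} + 3 Q\right) + Q\right)}{Q + 145} = \frac{Q + \left(Q^{2} + 4 Q\right)}{145 + Q} = \frac{Q^{2} + 5 Q}{145 + Q}$)
$o{\left(W{\left(-10,-3 \right)} \right)} - k{\left(208 \right)} = \frac{\left(-10\right) \left(-3\right) \left(5 - -30\right)}{145 - -30} - 208 = \frac{30 \left(5 + 30\right)}{145 + 30} - 208 = 30 \cdot \frac{1}{175} \cdot 35 - 208 = 6 - 208 = -202$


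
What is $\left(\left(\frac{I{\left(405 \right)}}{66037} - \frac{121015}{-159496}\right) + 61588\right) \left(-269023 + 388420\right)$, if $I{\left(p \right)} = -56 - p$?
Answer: $\frac{77451877192718550375}{10532637352} \approx 7.3535 \cdot 10^{9}$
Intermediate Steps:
$\left(\left(\frac{I{\left(405 \right)}}{66037} - \frac{121015}{-159496}\right) + 61588\right) \left(-269023 + 388420\right) = \left(\left(\frac{-56 - 405}{66037} - \frac{121015}{-159496}\right) + 61588\right) \left(-269023 + 388420\right) = \left(\left(\left(-56 - 405\right) \frac{1}{66037} - - \frac{121015}{159496}\right) + 61588\right) 119397 = \left(\left(\left(-461\right) \frac{1}{66037} + \frac{121015}{159496}\right) + 61588\right) 119397 = \left(\left(- \frac{461}{66037} + \frac{121015}{159496}\right) + 61588\right) 119397 = \left(\frac{7917939899}{10532637352} + 61588\right) 119397 = \frac{648691987174875}{10532637352} \cdot 119397 = \frac{77451877192718550375}{10532637352}$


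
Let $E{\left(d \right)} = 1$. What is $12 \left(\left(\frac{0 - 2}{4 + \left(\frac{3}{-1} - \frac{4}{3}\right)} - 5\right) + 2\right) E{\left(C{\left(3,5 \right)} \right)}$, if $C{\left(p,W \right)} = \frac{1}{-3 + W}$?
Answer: $36$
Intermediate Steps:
$12 \left(\left(\frac{0 - 2}{4 + \left(\frac{3}{-1} - \frac{4}{3}\right)} - 5\right) + 2\right) E{\left(C{\left(3,5 \right)} \right)} = 12 \left(\left(\frac{0 - 2}{4 + \left(\frac{3}{-1} - \frac{4}{3}\right)} - 5\right) + 2\right) 1 = 12 \left(\left(- \frac{2}{4 + \left(3 \left(-1\right) - \frac{4}{3}\right)} - 5\right) + 2\right) 1 = 12 \left(\left(- \frac{2}{4 - \frac{13}{3}} - 5\right) + 2\right) 1 = 12 \left(\left(- \frac{2}{- \frac{1}{3}} - 5\right) + 2\right) 1 = 12 \left(\left(\left(-2\right) \left(-3\right) - 5\right) + 2\right) 1 = 12 \left(\left(6 - 5\right) + 2\right) 1 = 12 \left(1 + 2\right) 1 = 12 \cdot 3 \cdot 1 = 36 \cdot 1 = 36$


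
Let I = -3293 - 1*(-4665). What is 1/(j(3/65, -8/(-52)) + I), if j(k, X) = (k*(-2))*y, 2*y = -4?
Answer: 65/89192 ≈ 0.00072876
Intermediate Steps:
y = -2 (y = (½)*(-4) = -2)
I = 1372 (I = -3293 + 4665 = 1372)
j(k, X) = 4*k (j(k, X) = (k*(-2))*(-2) = -2*k*(-2) = 4*k)
1/(j(3/65, -8/(-52)) + I) = 1/(4*(3/65) + 1372) = 1/(12/65 + 1372) = 1/(89192/65) = 65/89192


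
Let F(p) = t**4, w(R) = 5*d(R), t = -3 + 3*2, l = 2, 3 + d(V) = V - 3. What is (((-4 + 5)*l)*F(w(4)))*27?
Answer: 4374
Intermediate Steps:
d(V) = -6 + V (d(V) = -3 + (V - 3) = -3 + (-3 + V) = -6 + V)
t = 3 (t = -3 + 6 = 3)
w(R) = -30 + 5*R (w(R) = 5*(-6 + R) = -30 + 5*R)
F(p) = 81 (F(p) = 3**4 = 81)
(((-4 + 5)*l)*F(w(4)))*27 = (((-4 + 5)*2)*81)*27 = ((1*2)*81)*27 = (2*81)*27 = 162*27 = 4374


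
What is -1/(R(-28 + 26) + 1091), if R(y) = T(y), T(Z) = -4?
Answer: -1/1087 ≈ -0.00091996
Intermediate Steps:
R(y) = -4
-1/(R(-28 + 26) + 1091) = -1/(-4 + 1091) = -1/1087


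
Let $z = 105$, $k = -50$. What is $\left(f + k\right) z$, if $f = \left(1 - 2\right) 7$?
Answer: $-5985$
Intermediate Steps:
$f = -7$ ($f = \left(-1\right) 7 = -7$)
$\left(f + k\right) z = \left(-7 - 50\right) 105 = \left(-57\right) 105 = -5985$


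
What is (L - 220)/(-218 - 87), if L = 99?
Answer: 121/305 ≈ 0.39672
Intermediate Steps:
(L - 220)/(-218 - 87) = (99 - 220)/(-218 - 87) = -121/(-305) = -121*(-1/305) = 121/305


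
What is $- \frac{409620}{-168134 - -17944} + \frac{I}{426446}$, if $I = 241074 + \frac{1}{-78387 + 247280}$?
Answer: $\frac{3561745877871013}{1081724615311282} \approx 3.2927$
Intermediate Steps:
$I = \frac{40715711083}{168893}$ ($I = 241074 + \frac{1}{168893} = \frac{40715711083}{168893} \approx 2.4107 \cdot 10^{5}$)
$- \frac{409620}{-168134 - -17944} + \frac{I}{426446} = - \frac{409620}{-168134 - -17944} + \frac{40715711083}{168893 \cdot 426446} = - \frac{409620}{-168134 + 17944} + \frac{40715711083}{168893} \cdot \frac{1}{426446} = - \frac{409620}{-150190} + \frac{40715711083}{72023744278} = \left(-409620\right) \left(- \frac{1}{150190}\right) + \frac{40715711083}{72023744278} = \frac{40962}{15019} + \frac{40715711083}{72023744278} = \frac{3561745877871013}{1081724615311282}$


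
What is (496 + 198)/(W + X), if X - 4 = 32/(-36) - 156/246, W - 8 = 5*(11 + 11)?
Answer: 128043/22228 ≈ 5.7604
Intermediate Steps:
W = 118 (W = 8 + 5*(11 + 11) = 8 + 5*22 = 8 + 110 = 118)
X = 914/369 (X = 4 + (32/(-36) - 156/246) = 4 + (32*(-1/36) - 156*1/246) = 4 + (-8/9 - 26/41) = 4 - 562/369 = 914/369 ≈ 2.4770)
(496 + 198)/(W + X) = (496 + 198)/(118 + 914/369) = 694/(44456/369) = 694*(369/44456) = 128043/22228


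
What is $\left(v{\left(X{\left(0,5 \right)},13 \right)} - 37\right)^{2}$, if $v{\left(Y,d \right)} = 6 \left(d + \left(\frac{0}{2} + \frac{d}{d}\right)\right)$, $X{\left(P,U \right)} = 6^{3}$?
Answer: $2209$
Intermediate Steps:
$X{\left(P,U \right)} = 216$
$v{\left(Y,d \right)} = 6 + 6 d$ ($v{\left(Y,d \right)} = 6 \left(d + \left(0 \cdot \frac{1}{2} + 1\right)\right) = 6 \left(d + \left(0 + 1\right)\right) = 6 \left(d + 1\right) = 6 \left(1 + d\right) = 6 + 6 d$)
$\left(v{\left(X{\left(0,5 \right)},13 \right)} - 37\right)^{2} = \left(\left(6 + 6 \cdot 13\right) - 37\right)^{2} = \left(\left(6 + 78\right) - 37\right)^{2} = \left(84 - 37\right)^{2} = 47^{2} = 2209$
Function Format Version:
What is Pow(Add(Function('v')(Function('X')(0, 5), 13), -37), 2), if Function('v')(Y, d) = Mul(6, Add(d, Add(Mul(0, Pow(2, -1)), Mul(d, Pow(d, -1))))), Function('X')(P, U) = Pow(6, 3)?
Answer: 2209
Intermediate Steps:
Function('X')(P, U) = 216
Function('v')(Y, d) = Add(6, Mul(6, d)) (Function('v')(Y, d) = Mul(6, Add(d, Add(Mul(0, Rational(1, 2)), 1))) = Mul(6, Add(d, Add(0, 1))) = Mul(6, Add(d, 1)) = Mul(6, Add(1, d)) = Add(6, Mul(6, d)))
Pow(Add(Function('v')(Function('X')(0, 5), 13), -37), 2) = Pow(Add(Add(6, Mul(6, 13)), -37), 2) = Pow(Add(Add(6, 78), -37), 2) = Pow(Add(84, -37), 2) = Pow(47, 2) = 2209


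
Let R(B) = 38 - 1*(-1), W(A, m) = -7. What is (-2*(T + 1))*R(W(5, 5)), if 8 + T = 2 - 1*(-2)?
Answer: 234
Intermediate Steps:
T = -4 (T = -8 + (2 - 1*(-2)) = -8 + (2 + 2) = -8 + 4 = -4)
R(B) = 39 (R(B) = 38 + 1 = 39)
(-2*(T + 1))*R(W(5, 5)) = -2*(-4 + 1)*39 = -2*(-3)*39 = 6*39 = 234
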